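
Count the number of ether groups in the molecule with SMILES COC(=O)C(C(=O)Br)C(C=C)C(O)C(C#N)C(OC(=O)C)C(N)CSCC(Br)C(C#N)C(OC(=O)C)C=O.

0

CH3O–C(=O)–: carbonyl C bonded to C and to –OCH3 → ester (not ketone + ether).
pendant –C(=O)X: carbonyl C bonded to C and halogen → acyl halide.
pendant –CH=CH2: C=C double bond → alkene.
–OH on an sp³ carbon → alcohol (secondary).
pendant –C≡N: nitrile.
pendant –OC(=O)CH3: an acyloxy group → ester.
–NH2 on an sp³ carbon with no adjacent C=O → amine.
C–S–C linkage → sulfide (thioether).
halogen on an sp³ carbon → alkyl halide.
pendant –C≡N: nitrile.
pendant –OC(=O)CH3: an acyloxy group → ester.
terminal –CHO: carbonyl C bonded to H and C → aldehyde.
No segment is a ether: CH3OOC is ester, not ether; CH(OH) is alcohol, not ether; CH(OCOCH3) is ester, not ether. → 0.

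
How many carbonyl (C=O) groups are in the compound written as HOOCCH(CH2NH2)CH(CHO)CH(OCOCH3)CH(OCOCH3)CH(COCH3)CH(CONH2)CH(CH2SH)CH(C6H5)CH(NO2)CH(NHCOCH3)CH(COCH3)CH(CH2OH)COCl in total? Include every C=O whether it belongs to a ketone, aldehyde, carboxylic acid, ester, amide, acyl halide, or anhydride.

9

HOOC: carboxylic acid, 1 C=O (running total 1).
CH(CHO): aldehyde, 1 C=O (running total 2).
CH(OCOCH3): ester, 1 C=O (running total 3).
CH(OCOCH3): ester, 1 C=O (running total 4).
CH(COCH3): ketone, 1 C=O (running total 5).
CH(CONH2): amide, 1 C=O (running total 6).
CH(NHCOCH3): amide, 1 C=O (running total 7).
CH(COCH3): ketone, 1 C=O (running total 8).
COCl: acyl halide, 1 C=O (running total 9).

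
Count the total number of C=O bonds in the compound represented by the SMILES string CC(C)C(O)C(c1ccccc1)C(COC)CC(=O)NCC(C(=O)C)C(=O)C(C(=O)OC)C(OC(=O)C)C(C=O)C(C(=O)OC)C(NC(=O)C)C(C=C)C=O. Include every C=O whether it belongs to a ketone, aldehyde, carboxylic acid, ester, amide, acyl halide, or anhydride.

CH2CONHCH2: amide, 1 C=O (running total 1).
CH(COCH3): ketone, 1 C=O (running total 2).
CO: ketone, 1 C=O (running total 3).
CH(COOCH3): ester, 1 C=O (running total 4).
CH(OCOCH3): ester, 1 C=O (running total 5).
CH(CHO): aldehyde, 1 C=O (running total 6).
CH(COOCH3): ester, 1 C=O (running total 7).
CH(NHCOCH3): amide, 1 C=O (running total 8).
CHO: aldehyde, 1 C=O (running total 9).

9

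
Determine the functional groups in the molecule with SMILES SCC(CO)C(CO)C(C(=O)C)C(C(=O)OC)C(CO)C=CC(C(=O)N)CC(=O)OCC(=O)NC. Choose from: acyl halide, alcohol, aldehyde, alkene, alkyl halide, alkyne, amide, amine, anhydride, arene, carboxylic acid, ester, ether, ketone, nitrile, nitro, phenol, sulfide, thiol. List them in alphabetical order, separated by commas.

alcohol, alkene, amide, ester, ketone, thiol

–SH on an sp³ carbon → thiol.
pendant –CH2OH on an sp³ backbone C → alcohol.
pendant –CH2OH on an sp³ backbone C → alcohol.
pendant –COCH3: carbonyl C bonded to two carbons → ketone.
pendant –COOCH3: carbonyl C bonded to C and –OCH3 → ester.
pendant –CH2OH on an sp³ backbone C → alcohol.
C=C double bond → alkene.
pendant –CONH2: carbonyl C bonded to C and N → amide.
–C(=O)–O–C with C on the carbonyl side → ester.
–C(=O)NHCH3: carbonyl C bonded to C and to N → amide (the N is not an amine).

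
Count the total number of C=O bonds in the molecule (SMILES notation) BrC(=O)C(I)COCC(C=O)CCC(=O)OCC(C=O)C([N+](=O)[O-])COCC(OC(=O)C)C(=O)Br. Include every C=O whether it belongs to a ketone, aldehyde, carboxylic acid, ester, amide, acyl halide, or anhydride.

BrCO: acyl halide, 1 C=O (running total 1).
CH(CHO): aldehyde, 1 C=O (running total 2).
CH2COOCH2: ester, 1 C=O (running total 3).
CH(CHO): aldehyde, 1 C=O (running total 4).
CH(OCOCH3): ester, 1 C=O (running total 5).
COBr: acyl halide, 1 C=O (running total 6).

6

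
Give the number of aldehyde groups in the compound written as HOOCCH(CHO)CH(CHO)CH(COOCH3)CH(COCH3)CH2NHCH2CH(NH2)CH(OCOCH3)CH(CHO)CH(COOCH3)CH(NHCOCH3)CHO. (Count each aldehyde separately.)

Taking each segment in turn:
  HOOC: –COOH: carbonyl C bonded to –OH and C → carboxylic acid (the –OH is not a separate alcohol).
  CH(CHO): pendant –CHO: carbonyl C bonded to C and H → aldehyde.
  CH(CHO): pendant –CHO: carbonyl C bonded to C and H → aldehyde.
  CH(COOCH3): pendant –COOCH3: carbonyl C bonded to C and –OCH3 → ester.
  CH(COCH3): pendant –COCH3: carbonyl C bonded to two carbons → ketone.
  CH2NHCH2: C–N–C with sp³ carbons and no adjacent C=O → amine (secondary).
  CH(NH2): –NH2 on an sp³ carbon with no adjacent C=O → amine.
  CH(OCOCH3): pendant –OC(=O)CH3: an acyloxy group → ester.
  CH(CHO): pendant –CHO: carbonyl C bonded to C and H → aldehyde.
  CH(COOCH3): pendant –COOCH3: carbonyl C bonded to C and –OCH3 → ester.
  CH(NHCOCH3): pendant –NHC(=O)CH3: N bonded to a carbonyl → amide (not amine).
  CHO: terminal –CHO: carbonyl C bonded to H and C → aldehyde.
Aldehyde appears at: CH(CHO), CH(CHO), CH(CHO), CHO → 4.

4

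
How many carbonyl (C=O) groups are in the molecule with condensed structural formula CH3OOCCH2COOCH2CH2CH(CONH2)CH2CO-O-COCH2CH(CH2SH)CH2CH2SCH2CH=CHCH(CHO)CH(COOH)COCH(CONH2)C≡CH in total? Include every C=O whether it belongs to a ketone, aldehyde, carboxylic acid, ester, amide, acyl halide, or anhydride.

CH3OOC: ester, 1 C=O (running total 1).
CH2COOCH2: ester, 1 C=O (running total 2).
CH(CONH2): amide, 1 C=O (running total 3).
CH2CO-O-COCH2: anhydride, 2 C=O (running total 5).
CH(CHO): aldehyde, 1 C=O (running total 6).
CH(COOH): carboxylic acid, 1 C=O (running total 7).
CO: ketone, 1 C=O (running total 8).
CH(CONH2): amide, 1 C=O (running total 9).

9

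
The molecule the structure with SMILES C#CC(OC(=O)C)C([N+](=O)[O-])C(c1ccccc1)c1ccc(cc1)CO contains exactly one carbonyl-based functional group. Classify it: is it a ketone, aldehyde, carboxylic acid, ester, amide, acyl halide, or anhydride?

ester

The carbonyl is in the CH(OCOCH3) segment: pendant –OC(=O)CH3: an acyloxy group → ester.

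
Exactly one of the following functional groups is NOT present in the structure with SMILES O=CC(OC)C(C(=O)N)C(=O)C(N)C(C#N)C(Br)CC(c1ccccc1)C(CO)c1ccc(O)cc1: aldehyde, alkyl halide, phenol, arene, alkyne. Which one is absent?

alkyne

phenol: present (C6H4OH — –OH attached directly to an aromatic ring → phenol (not alcohol); the ring itself is an arene).
arene: present (CH(C6H5) — pendant –C6H5: benzene ring → arene).
aldehyde: present (OHC — terminal –CHO: carbonyl C bonded to H and C → aldehyde).
alkyl halide: present (CH(Br) — halogen on an sp³ carbon → alkyl halide).
alkyne: absent. In CH(CN), the triple bond is C≡N, not C≡C, so it is a nitrile.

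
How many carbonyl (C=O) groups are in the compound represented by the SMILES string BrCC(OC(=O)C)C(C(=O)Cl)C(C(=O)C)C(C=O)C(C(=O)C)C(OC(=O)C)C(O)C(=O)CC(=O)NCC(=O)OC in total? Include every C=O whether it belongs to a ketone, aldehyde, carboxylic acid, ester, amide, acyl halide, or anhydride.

9

CH(OCOCH3): ester, 1 C=O (running total 1).
CH(COCl): acyl halide, 1 C=O (running total 2).
CH(COCH3): ketone, 1 C=O (running total 3).
CH(CHO): aldehyde, 1 C=O (running total 4).
CH(COCH3): ketone, 1 C=O (running total 5).
CH(OCOCH3): ester, 1 C=O (running total 6).
CO: ketone, 1 C=O (running total 7).
CH2CONHCH2: amide, 1 C=O (running total 8).
COOCH3: ester, 1 C=O (running total 9).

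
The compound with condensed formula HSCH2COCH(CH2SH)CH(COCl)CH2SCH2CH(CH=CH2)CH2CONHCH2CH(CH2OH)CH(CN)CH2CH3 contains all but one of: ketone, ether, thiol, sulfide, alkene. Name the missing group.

ether

sulfide: present (CH2SCH2 — C–S–C linkage → sulfide (thioether)).
alkene: present (CH(CH=CH2) — pendant –CH=CH2: C=C double bond → alkene).
ketone: present (CO — –C(=O)– with carbon on both sides → ketone).
thiol: present (HSCH2 — –SH on an sp³ carbon → thiol).
ether: no segment matches this pattern.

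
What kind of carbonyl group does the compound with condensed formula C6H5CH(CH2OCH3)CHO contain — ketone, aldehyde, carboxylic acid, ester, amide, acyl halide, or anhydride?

aldehyde

The carbonyl is in the CHO segment: terminal –CHO: carbonyl C bonded to H and C → aldehyde.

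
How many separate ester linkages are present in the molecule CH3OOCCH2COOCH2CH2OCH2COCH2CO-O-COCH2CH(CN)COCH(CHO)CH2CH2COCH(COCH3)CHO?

2

CH3O–C(=O)–: carbonyl C bonded to C and to –OCH3 → ester (not ketone + ether).
–C(=O)–O–C with C on the carbonyl side → ester.
C–O–C with sp³ carbons on both sides and no adjacent C=O → ether.
–C(=O)– with carbon on both sides → ketone.
two acyl groups sharing one oxygen, –C(=O)–O–C(=O)– → anhydride.
pendant –C≡N: nitrile.
–C(=O)– with carbon on both sides → ketone.
pendant –CHO: carbonyl C bonded to C and H → aldehyde.
–C(=O)– with carbon on both sides → ketone.
pendant –COCH3: carbonyl C bonded to two carbons → ketone.
terminal –CHO: carbonyl C bonded to H and C → aldehyde.
Ester appears at: CH3OOC, CH2COOCH2 → 2.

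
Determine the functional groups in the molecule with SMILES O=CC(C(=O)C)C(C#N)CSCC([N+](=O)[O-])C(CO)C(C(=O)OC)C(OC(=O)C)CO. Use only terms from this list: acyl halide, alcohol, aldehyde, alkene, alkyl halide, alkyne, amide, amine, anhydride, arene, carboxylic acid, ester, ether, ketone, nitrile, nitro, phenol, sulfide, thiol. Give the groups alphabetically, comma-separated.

terminal –CHO: carbonyl C bonded to H and C → aldehyde.
pendant –COCH3: carbonyl C bonded to two carbons → ketone.
pendant –C≡N: nitrile.
C–S–C linkage → sulfide (thioether).
–NO2 on an sp³ carbon → nitro (the N=O is not a carbonyl).
pendant –CH2OH on an sp³ backbone C → alcohol.
pendant –COOCH3: carbonyl C bonded to C and –OCH3 → ester.
pendant –OC(=O)CH3: an acyloxy group → ester.
–OH on an sp³ carbon → alcohol.

alcohol, aldehyde, ester, ketone, nitrile, nitro, sulfide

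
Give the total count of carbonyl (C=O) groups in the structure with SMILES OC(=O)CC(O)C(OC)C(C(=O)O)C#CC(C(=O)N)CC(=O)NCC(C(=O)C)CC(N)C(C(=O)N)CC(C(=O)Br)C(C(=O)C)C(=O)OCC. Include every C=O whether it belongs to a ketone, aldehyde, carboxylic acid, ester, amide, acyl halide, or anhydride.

HOOC: carboxylic acid, 1 C=O (running total 1).
CH(COOH): carboxylic acid, 1 C=O (running total 2).
CH(CONH2): amide, 1 C=O (running total 3).
CH2CONHCH2: amide, 1 C=O (running total 4).
CH(COCH3): ketone, 1 C=O (running total 5).
CH(CONH2): amide, 1 C=O (running total 6).
CH(COBr): acyl halide, 1 C=O (running total 7).
CH(COCH3): ketone, 1 C=O (running total 8).
COOCH2CH3: ester, 1 C=O (running total 9).

9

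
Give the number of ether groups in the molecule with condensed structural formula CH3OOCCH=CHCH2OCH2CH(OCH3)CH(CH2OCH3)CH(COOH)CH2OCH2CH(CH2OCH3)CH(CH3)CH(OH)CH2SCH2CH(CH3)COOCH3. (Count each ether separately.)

5

Taking each segment in turn:
  CH3OOC: CH3O–C(=O)–: carbonyl C bonded to C and to –OCH3 → ester (not ketone + ether).
  CH=CH: C=C double bond → alkene.
  CH2OCH2: C–O–C with sp³ carbons on both sides and no adjacent C=O → ether.
  CH(OCH3): pendant –OCH3: C–O–C with sp³ C, no adjacent C=O → ether.
  CH(CH2OCH3): pendant –CH2OCH3: C–O–C linkage → ether.
  CH(COOH): pendant –COOH: carbonyl C bonded to C and –OH → carboxylic acid.
  CH2OCH2: C–O–C with sp³ carbons on both sides and no adjacent C=O → ether.
  CH(CH2OCH3): pendant –CH2OCH3: C–O–C linkage → ether.
  CH(OH): –OH on an sp³ carbon → alcohol (secondary).
  CH2SCH2: C–S–C linkage → sulfide (thioether).
  COOCH3: –C(=O)OCH3: carbonyl C bonded to C and to –OCH3 → ester (not ketone + ether).
Ether appears at: CH2OCH2, CH(OCH3), CH(CH2OCH3), CH2OCH2, CH(CH2OCH3) → 5.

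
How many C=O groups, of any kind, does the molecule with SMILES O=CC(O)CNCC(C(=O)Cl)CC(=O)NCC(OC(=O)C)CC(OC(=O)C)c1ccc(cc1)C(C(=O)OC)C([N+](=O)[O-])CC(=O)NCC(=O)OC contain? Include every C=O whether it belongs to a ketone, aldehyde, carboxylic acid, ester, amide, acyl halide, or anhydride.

OHC: aldehyde, 1 C=O (running total 1).
CH(COCl): acyl halide, 1 C=O (running total 2).
CH2CONHCH2: amide, 1 C=O (running total 3).
CH(OCOCH3): ester, 1 C=O (running total 4).
CH(OCOCH3): ester, 1 C=O (running total 5).
CH(COOCH3): ester, 1 C=O (running total 6).
CH2CONHCH2: amide, 1 C=O (running total 7).
COOCH3: ester, 1 C=O (running total 8).

8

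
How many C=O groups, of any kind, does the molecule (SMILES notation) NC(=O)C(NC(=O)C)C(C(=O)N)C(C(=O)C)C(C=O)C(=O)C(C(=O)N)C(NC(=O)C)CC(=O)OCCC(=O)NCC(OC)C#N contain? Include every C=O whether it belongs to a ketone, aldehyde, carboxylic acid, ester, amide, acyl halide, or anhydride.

H2NCO: amide, 1 C=O (running total 1).
CH(NHCOCH3): amide, 1 C=O (running total 2).
CH(CONH2): amide, 1 C=O (running total 3).
CH(COCH3): ketone, 1 C=O (running total 4).
CH(CHO): aldehyde, 1 C=O (running total 5).
CO: ketone, 1 C=O (running total 6).
CH(CONH2): amide, 1 C=O (running total 7).
CH(NHCOCH3): amide, 1 C=O (running total 8).
CH2COOCH2: ester, 1 C=O (running total 9).
CH2CONHCH2: amide, 1 C=O (running total 10).

10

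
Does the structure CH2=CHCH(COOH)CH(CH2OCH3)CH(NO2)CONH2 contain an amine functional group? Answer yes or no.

Reading the structure from left to right:
  CH2=CH: C=C double bond → alkene.
  CH(COOH): pendant –COOH: carbonyl C bonded to C and –OH → carboxylic acid.
  CH(CH2OCH3): pendant –CH2OCH3: C–O–C linkage → ether.
  CH(NO2): –NO2 on an sp³ carbon → nitro (the N=O is not a carbonyl).
  CONH2: –C(=O)NH2: carbonyl C bonded to C and to N → amide (the N is not a separate amine).
In CONH2, the nitrogen is bonded directly to a carbonyl carbon, making it part of an amide, not a free amine.
The groups actually present are: alkene, amide, carboxylic acid, ether, nitro.

no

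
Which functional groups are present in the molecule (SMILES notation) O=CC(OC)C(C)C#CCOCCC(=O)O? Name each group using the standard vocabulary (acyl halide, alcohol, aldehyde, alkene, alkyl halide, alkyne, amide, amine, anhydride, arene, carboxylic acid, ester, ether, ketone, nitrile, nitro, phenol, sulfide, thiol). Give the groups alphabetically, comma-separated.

terminal –CHO: carbonyl C bonded to H and C → aldehyde.
pendant –OCH3: C–O–C with sp³ C, no adjacent C=O → ether.
C≡C triple bond → alkyne.
C–O–C with sp³ carbons on both sides and no adjacent C=O → ether.
–COOH: carbonyl C bonded to –OH and C → carboxylic acid (the –OH is not a separate alcohol).

aldehyde, alkyne, carboxylic acid, ether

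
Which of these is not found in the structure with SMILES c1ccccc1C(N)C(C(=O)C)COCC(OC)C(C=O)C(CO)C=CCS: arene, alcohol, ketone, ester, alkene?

arene: present (C6H5 — C6H5– phenyl ring → arene).
alkene: present (CH=CH — C=C double bond → alkene).
alcohol: present (CH(CH2OH) — pendant –CH2OH on an sp³ backbone C → alcohol).
ketone: present (CH(COCH3) — pendant –COCH3: carbonyl C bonded to two carbons → ketone).
ester: no segment matches this pattern.

ester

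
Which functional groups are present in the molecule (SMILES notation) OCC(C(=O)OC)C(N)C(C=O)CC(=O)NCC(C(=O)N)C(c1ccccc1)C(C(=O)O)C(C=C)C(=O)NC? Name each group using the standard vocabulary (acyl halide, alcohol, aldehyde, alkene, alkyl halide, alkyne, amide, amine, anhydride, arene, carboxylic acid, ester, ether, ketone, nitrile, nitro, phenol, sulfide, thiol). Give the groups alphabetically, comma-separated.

HO– on an sp³ carbon → alcohol.
pendant –COOCH3: carbonyl C bonded to C and –OCH3 → ester.
–NH2 on an sp³ carbon with no adjacent C=O → amine.
pendant –CHO: carbonyl C bonded to C and H → aldehyde.
–C(=O)–N– linkage → amide (the N is not an amine).
pendant –CONH2: carbonyl C bonded to C and N → amide.
pendant –C6H5: benzene ring → arene.
pendant –COOH: carbonyl C bonded to C and –OH → carboxylic acid.
pendant –CH=CH2: C=C double bond → alkene.
–C(=O)NHCH3: carbonyl C bonded to C and to N → amide (the N is not an amine).

alcohol, aldehyde, alkene, amide, amine, arene, carboxylic acid, ester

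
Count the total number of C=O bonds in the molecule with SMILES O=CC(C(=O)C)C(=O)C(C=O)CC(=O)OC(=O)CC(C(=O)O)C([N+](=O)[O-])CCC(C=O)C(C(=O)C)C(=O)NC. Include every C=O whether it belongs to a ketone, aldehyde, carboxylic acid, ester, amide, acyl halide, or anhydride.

OHC: aldehyde, 1 C=O (running total 1).
CH(COCH3): ketone, 1 C=O (running total 2).
CO: ketone, 1 C=O (running total 3).
CH(CHO): aldehyde, 1 C=O (running total 4).
CH2CO-O-COCH2: anhydride, 2 C=O (running total 6).
CH(COOH): carboxylic acid, 1 C=O (running total 7).
CH(CHO): aldehyde, 1 C=O (running total 8).
CH(COCH3): ketone, 1 C=O (running total 9).
CONHCH3: amide, 1 C=O (running total 10).

10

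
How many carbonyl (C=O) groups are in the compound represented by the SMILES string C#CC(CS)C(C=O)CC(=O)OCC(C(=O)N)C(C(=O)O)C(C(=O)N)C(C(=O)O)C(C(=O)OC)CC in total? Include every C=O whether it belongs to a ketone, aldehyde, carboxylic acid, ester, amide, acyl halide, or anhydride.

7

CH(CHO): aldehyde, 1 C=O (running total 1).
CH2COOCH2: ester, 1 C=O (running total 2).
CH(CONH2): amide, 1 C=O (running total 3).
CH(COOH): carboxylic acid, 1 C=O (running total 4).
CH(CONH2): amide, 1 C=O (running total 5).
CH(COOH): carboxylic acid, 1 C=O (running total 6).
CH(COOCH3): ester, 1 C=O (running total 7).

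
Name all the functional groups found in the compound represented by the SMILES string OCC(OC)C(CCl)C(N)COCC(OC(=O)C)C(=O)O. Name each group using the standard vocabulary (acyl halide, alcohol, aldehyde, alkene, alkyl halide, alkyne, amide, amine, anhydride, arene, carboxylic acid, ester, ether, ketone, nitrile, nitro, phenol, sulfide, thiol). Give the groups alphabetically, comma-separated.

alcohol, alkyl halide, amine, carboxylic acid, ester, ether

Taking each segment in turn:
  HOCH2: HO– on an sp³ carbon → alcohol.
  CH(OCH3): pendant –OCH3: C–O–C with sp³ C, no adjacent C=O → ether.
  CH(CH2Cl): pendant –CH2X: halogen on sp³ carbon → alkyl halide.
  CH(NH2): –NH2 on an sp³ carbon with no adjacent C=O → amine.
  CH2OCH2: C–O–C with sp³ carbons on both sides and no adjacent C=O → ether.
  CH(OCOCH3): pendant –OC(=O)CH3: an acyloxy group → ester.
  COOH: –COOH: carbonyl C bonded to –OH and C → carboxylic acid (the –OH is not a separate alcohol).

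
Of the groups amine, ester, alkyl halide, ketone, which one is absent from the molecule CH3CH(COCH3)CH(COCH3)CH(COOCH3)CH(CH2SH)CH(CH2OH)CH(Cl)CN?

amine

ester: present (CH(COOCH3) — pendant –COOCH3: carbonyl C bonded to C and –OCH3 → ester).
alkyl halide: present (CH(Cl) — halogen on an sp³ carbon → alkyl halide).
ketone: present (CH(COCH3) — pendant –COCH3: carbonyl C bonded to two carbons → ketone).
amine: no segment matches this pattern.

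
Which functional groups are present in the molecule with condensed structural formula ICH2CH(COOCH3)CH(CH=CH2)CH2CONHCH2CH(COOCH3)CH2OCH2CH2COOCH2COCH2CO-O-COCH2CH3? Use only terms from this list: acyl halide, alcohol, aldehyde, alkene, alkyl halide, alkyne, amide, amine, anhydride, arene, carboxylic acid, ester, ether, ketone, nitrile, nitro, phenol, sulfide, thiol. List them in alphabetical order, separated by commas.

alkene, alkyl halide, amide, anhydride, ester, ether, ketone

halogen on an sp³ carbon → alkyl halide.
pendant –COOCH3: carbonyl C bonded to C and –OCH3 → ester.
pendant –CH=CH2: C=C double bond → alkene.
–C(=O)–N– linkage → amide (the N is not an amine).
pendant –COOCH3: carbonyl C bonded to C and –OCH3 → ester.
C–O–C with sp³ carbons on both sides and no adjacent C=O → ether.
–C(=O)–O–C with C on the carbonyl side → ester.
–C(=O)– with carbon on both sides → ketone.
two acyl groups sharing one oxygen, –C(=O)–O–C(=O)– → anhydride.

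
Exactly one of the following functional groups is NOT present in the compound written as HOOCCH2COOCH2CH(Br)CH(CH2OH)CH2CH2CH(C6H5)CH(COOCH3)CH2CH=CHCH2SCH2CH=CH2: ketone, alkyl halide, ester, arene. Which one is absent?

ketone

alkyl halide: present (CH(Br) — halogen on an sp³ carbon → alkyl halide).
arene: present (CH(C6H5) — pendant –C6H5: benzene ring → arene).
ester: present (CH2COOCH2 — –C(=O)–O–C with C on the carbonyl side → ester).
ketone: absent. In each of CH2COOCH2 and CH(COOCH3), the C=O is bonded to an –O–C group, which defines an ester, not a ketone. In HOOC, the C=O bears an –OH, making it a carboxylic acid rather than a ketone.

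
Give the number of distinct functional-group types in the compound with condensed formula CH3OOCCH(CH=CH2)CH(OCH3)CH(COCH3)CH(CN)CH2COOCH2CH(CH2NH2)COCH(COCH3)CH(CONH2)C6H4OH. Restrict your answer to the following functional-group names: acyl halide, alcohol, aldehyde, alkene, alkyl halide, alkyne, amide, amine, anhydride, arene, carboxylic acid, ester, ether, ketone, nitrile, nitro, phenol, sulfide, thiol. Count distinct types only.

CH3O–C(=O)–: carbonyl C bonded to C and to –OCH3 → ester (not ketone + ether).
pendant –CH=CH2: C=C double bond → alkene.
pendant –OCH3: C–O–C with sp³ C, no adjacent C=O → ether.
pendant –COCH3: carbonyl C bonded to two carbons → ketone.
pendant –C≡N: nitrile.
–C(=O)–O–C with C on the carbonyl side → ester.
pendant –CH2NH2: N on sp³ C, no adjacent C=O → amine.
–C(=O)– with carbon on both sides → ketone.
pendant –COCH3: carbonyl C bonded to two carbons → ketone.
pendant –CONH2: carbonyl C bonded to C and N → amide.
–OH attached directly to an aromatic ring → phenol (not alcohol); the ring itself is an arene.
Distinct types present: alkene, amide, amine, arene, ester, ether, ketone, nitrile, phenol.

9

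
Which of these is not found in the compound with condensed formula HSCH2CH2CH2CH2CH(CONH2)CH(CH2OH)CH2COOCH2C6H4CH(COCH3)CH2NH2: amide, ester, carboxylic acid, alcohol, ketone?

ketone: present (CH(COCH3) — pendant –COCH3: carbonyl C bonded to two carbons → ketone).
alcohol: present (CH(CH2OH) — pendant –CH2OH on an sp³ backbone C → alcohol).
amide: present (CH(CONH2) — pendant –CONH2: carbonyl C bonded to C and N → amide).
ester: present (CH2COOCH2 — –C(=O)–O–C with C on the carbonyl side → ester).
carboxylic acid: absent. In CH2COOCH2, the acyl oxygen is bonded to carbon (–O–C), not to H, so this is an ester. In CH(CONH2), the carbonyl is bonded to nitrogen, not to –OH; that is an amide.

carboxylic acid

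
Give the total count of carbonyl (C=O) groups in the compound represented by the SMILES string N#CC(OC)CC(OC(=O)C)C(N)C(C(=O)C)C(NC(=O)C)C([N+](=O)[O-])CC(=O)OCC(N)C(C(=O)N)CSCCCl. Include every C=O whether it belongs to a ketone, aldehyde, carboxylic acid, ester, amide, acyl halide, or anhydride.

CH(OCOCH3): ester, 1 C=O (running total 1).
CH(COCH3): ketone, 1 C=O (running total 2).
CH(NHCOCH3): amide, 1 C=O (running total 3).
CH2COOCH2: ester, 1 C=O (running total 4).
CH(CONH2): amide, 1 C=O (running total 5).

5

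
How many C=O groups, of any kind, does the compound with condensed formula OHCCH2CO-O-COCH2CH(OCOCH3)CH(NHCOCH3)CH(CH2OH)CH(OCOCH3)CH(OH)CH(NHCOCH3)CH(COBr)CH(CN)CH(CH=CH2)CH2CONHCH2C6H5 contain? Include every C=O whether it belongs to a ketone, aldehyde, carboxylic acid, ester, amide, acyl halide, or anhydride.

9

OHC: aldehyde, 1 C=O (running total 1).
CH2CO-O-COCH2: anhydride, 2 C=O (running total 3).
CH(OCOCH3): ester, 1 C=O (running total 4).
CH(NHCOCH3): amide, 1 C=O (running total 5).
CH(OCOCH3): ester, 1 C=O (running total 6).
CH(NHCOCH3): amide, 1 C=O (running total 7).
CH(COBr): acyl halide, 1 C=O (running total 8).
CH2CONHCH2: amide, 1 C=O (running total 9).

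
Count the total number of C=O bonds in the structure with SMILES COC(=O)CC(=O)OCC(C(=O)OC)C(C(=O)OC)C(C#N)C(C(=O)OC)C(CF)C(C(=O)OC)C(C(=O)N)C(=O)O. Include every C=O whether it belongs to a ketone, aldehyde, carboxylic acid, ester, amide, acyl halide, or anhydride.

CH3OOC: ester, 1 C=O (running total 1).
CH2COOCH2: ester, 1 C=O (running total 2).
CH(COOCH3): ester, 1 C=O (running total 3).
CH(COOCH3): ester, 1 C=O (running total 4).
CH(COOCH3): ester, 1 C=O (running total 5).
CH(COOCH3): ester, 1 C=O (running total 6).
CH(CONH2): amide, 1 C=O (running total 7).
COOH: carboxylic acid, 1 C=O (running total 8).

8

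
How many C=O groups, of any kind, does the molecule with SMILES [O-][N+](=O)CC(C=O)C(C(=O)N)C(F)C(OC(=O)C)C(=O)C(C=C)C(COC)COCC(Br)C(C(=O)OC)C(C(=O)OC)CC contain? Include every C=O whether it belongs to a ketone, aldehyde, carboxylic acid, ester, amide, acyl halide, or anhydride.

CH(CHO): aldehyde, 1 C=O (running total 1).
CH(CONH2): amide, 1 C=O (running total 2).
CH(OCOCH3): ester, 1 C=O (running total 3).
CO: ketone, 1 C=O (running total 4).
CH(COOCH3): ester, 1 C=O (running total 5).
CH(COOCH3): ester, 1 C=O (running total 6).

6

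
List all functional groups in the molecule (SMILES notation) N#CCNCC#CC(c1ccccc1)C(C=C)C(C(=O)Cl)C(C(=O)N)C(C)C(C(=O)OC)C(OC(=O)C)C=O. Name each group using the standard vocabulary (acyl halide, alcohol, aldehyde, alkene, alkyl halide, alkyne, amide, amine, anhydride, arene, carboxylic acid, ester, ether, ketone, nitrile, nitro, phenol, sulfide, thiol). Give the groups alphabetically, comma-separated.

N≡C–: carbon triple-bonded to nitrogen → nitrile.
C–N–C with sp³ carbons and no adjacent C=O → amine (secondary).
C≡C triple bond → alkyne.
pendant –C6H5: benzene ring → arene.
pendant –CH=CH2: C=C double bond → alkene.
pendant –C(=O)X: carbonyl C bonded to C and halogen → acyl halide.
pendant –CONH2: carbonyl C bonded to C and N → amide.
pendant –COOCH3: carbonyl C bonded to C and –OCH3 → ester.
pendant –OC(=O)CH3: an acyloxy group → ester.
terminal –CHO: carbonyl C bonded to H and C → aldehyde.

acyl halide, aldehyde, alkene, alkyne, amide, amine, arene, ester, nitrile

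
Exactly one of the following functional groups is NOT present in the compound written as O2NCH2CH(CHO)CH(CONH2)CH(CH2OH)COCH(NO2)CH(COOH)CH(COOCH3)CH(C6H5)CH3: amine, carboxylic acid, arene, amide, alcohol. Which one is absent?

alcohol: present (CH(CH2OH) — pendant –CH2OH on an sp³ backbone C → alcohol).
carboxylic acid: present (CH(COOH) — pendant –COOH: carbonyl C bonded to C and –OH → carboxylic acid).
amide: present (CH(CONH2) — pendant –CONH2: carbonyl C bonded to C and N → amide).
arene: present (CH(C6H5) — pendant –C6H5: benzene ring → arene).
amine: absent. In CH(CONH2), the nitrogen is bonded directly to a carbonyl carbon, making it part of an amide, not a free amine.

amine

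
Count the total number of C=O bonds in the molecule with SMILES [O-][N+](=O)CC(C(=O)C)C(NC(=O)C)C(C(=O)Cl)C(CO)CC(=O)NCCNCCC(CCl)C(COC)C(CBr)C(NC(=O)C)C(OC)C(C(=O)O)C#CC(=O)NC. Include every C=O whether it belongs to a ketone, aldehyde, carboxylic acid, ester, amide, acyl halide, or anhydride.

CH(COCH3): ketone, 1 C=O (running total 1).
CH(NHCOCH3): amide, 1 C=O (running total 2).
CH(COCl): acyl halide, 1 C=O (running total 3).
CH2CONHCH2: amide, 1 C=O (running total 4).
CH(NHCOCH3): amide, 1 C=O (running total 5).
CH(COOH): carboxylic acid, 1 C=O (running total 6).
CONHCH3: amide, 1 C=O (running total 7).

7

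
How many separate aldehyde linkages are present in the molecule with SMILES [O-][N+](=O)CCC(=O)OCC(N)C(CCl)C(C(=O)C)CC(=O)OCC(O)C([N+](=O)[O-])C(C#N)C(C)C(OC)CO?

–NO2 on carbon → nitro group.
–C(=O)–O–C with C on the carbonyl side → ester.
–NH2 on an sp³ carbon with no adjacent C=O → amine.
pendant –CH2X: halogen on sp³ carbon → alkyl halide.
pendant –COCH3: carbonyl C bonded to two carbons → ketone.
–C(=O)–O–C with C on the carbonyl side → ester.
–OH on an sp³ carbon → alcohol (secondary).
–NO2 on an sp³ carbon → nitro (the N=O is not a carbonyl).
pendant –C≡N: nitrile.
pendant –OCH3: C–O–C with sp³ C, no adjacent C=O → ether.
–OH on an sp³ carbon → alcohol.
No segment is a aldehyde: CH2COOCH2 is ester, not aldehyde; CH(COCH3) is ketone, not aldehyde; CH2COOCH2 is ester, not aldehyde. → 0.

0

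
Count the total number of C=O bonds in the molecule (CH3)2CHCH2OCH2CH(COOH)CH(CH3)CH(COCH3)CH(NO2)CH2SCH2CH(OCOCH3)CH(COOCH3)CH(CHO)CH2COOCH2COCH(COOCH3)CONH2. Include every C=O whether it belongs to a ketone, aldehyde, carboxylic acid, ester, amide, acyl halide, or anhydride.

CH(COOH): carboxylic acid, 1 C=O (running total 1).
CH(COCH3): ketone, 1 C=O (running total 2).
CH(OCOCH3): ester, 1 C=O (running total 3).
CH(COOCH3): ester, 1 C=O (running total 4).
CH(CHO): aldehyde, 1 C=O (running total 5).
CH2COOCH2: ester, 1 C=O (running total 6).
CO: ketone, 1 C=O (running total 7).
CH(COOCH3): ester, 1 C=O (running total 8).
CONH2: amide, 1 C=O (running total 9).

9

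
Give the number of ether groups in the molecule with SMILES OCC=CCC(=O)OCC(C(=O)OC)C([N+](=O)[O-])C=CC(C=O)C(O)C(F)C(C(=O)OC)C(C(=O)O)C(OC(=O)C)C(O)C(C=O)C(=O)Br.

0

Taking each segment in turn:
  HOCH2: HO– on an sp³ carbon → alcohol.
  CH=CH: C=C double bond → alkene.
  CH2COOCH2: –C(=O)–O–C with C on the carbonyl side → ester.
  CH(COOCH3): pendant –COOCH3: carbonyl C bonded to C and –OCH3 → ester.
  CH(NO2): –NO2 on an sp³ carbon → nitro (the N=O is not a carbonyl).
  CH=CH: C=C double bond → alkene.
  CH(CHO): pendant –CHO: carbonyl C bonded to C and H → aldehyde.
  CH(OH): –OH on an sp³ carbon → alcohol (secondary).
  CH(F): halogen on an sp³ carbon → alkyl halide.
  CH(COOCH3): pendant –COOCH3: carbonyl C bonded to C and –OCH3 → ester.
  CH(COOH): pendant –COOH: carbonyl C bonded to C and –OH → carboxylic acid.
  CH(OCOCH3): pendant –OC(=O)CH3: an acyloxy group → ester.
  CH(OH): –OH on an sp³ carbon → alcohol (secondary).
  CH(CHO): pendant –CHO: carbonyl C bonded to C and H → aldehyde.
  COBr: –C(=O)Br: carbonyl C bonded to C and to a halogen → acyl halide (not alkyl halide).
No segment is a ether: HOCH2 is alcohol, not ether; CH2COOCH2 is ester, not ether; CH(COOCH3) is ester, not ether. → 0.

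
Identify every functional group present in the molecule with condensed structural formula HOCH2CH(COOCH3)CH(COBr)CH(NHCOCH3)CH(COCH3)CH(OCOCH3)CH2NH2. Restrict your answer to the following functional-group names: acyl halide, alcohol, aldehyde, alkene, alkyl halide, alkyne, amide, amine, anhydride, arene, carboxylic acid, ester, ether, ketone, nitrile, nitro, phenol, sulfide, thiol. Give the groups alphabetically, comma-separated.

acyl halide, alcohol, amide, amine, ester, ketone

Taking each segment in turn:
  HOCH2: HO– on an sp³ carbon → alcohol.
  CH(COOCH3): pendant –COOCH3: carbonyl C bonded to C and –OCH3 → ester.
  CH(COBr): pendant –C(=O)X: carbonyl C bonded to C and halogen → acyl halide.
  CH(NHCOCH3): pendant –NHC(=O)CH3: N bonded to a carbonyl → amide (not amine).
  CH(COCH3): pendant –COCH3: carbonyl C bonded to two carbons → ketone.
  CH(OCOCH3): pendant –OC(=O)CH3: an acyloxy group → ester.
  CH2NH2: –NH2 on an sp³ carbon with no adjacent C=O → amine.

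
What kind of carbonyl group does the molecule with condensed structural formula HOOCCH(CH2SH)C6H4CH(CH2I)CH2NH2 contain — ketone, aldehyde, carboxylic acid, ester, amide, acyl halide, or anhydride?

The carbonyl is in the HOOC segment: –COOH: carbonyl C bonded to –OH and C → carboxylic acid (the –OH is not a separate alcohol).

carboxylic acid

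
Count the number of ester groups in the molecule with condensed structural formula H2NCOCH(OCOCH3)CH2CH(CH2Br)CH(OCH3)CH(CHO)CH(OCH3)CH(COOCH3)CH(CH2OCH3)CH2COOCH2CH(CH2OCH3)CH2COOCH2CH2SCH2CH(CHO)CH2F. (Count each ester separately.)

4

Taking each segment in turn:
  H2NCO: –C(=O)NH2: carbonyl C bonded to C and to N → amide (the N is not a separate amine).
  CH(OCOCH3): pendant –OC(=O)CH3: an acyloxy group → ester.
  CH(CH2Br): pendant –CH2X: halogen on sp³ carbon → alkyl halide.
  CH(OCH3): pendant –OCH3: C–O–C with sp³ C, no adjacent C=O → ether.
  CH(CHO): pendant –CHO: carbonyl C bonded to C and H → aldehyde.
  CH(OCH3): pendant –OCH3: C–O–C with sp³ C, no adjacent C=O → ether.
  CH(COOCH3): pendant –COOCH3: carbonyl C bonded to C and –OCH3 → ester.
  CH(CH2OCH3): pendant –CH2OCH3: C–O–C linkage → ether.
  CH2COOCH2: –C(=O)–O–C with C on the carbonyl side → ester.
  CH(CH2OCH3): pendant –CH2OCH3: C–O–C linkage → ether.
  CH2COOCH2: –C(=O)–O–C with C on the carbonyl side → ester.
  CH2SCH2: C–S–C linkage → sulfide (thioether).
  CH(CHO): pendant –CHO: carbonyl C bonded to C and H → aldehyde.
  CH2F: halogen on an sp³ carbon → alkyl halide.
Ester appears at: CH(OCOCH3), CH(COOCH3), CH2COOCH2, CH2COOCH2 → 4.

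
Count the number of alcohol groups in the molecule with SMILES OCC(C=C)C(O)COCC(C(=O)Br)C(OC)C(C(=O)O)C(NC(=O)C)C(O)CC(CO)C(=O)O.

4

HO– on an sp³ carbon → alcohol.
pendant –CH=CH2: C=C double bond → alkene.
–OH on an sp³ carbon → alcohol (secondary).
C–O–C with sp³ carbons on both sides and no adjacent C=O → ether.
pendant –C(=O)X: carbonyl C bonded to C and halogen → acyl halide.
pendant –OCH3: C–O–C with sp³ C, no adjacent C=O → ether.
pendant –COOH: carbonyl C bonded to C and –OH → carboxylic acid.
pendant –NHC(=O)CH3: N bonded to a carbonyl → amide (not amine).
–OH on an sp³ carbon → alcohol (secondary).
pendant –CH2OH on an sp³ backbone C → alcohol.
–COOH: carbonyl C bonded to –OH and C → carboxylic acid (the –OH is not a separate alcohol).
Alcohol appears at: HOCH2, CH(OH), CH(OH), CH(CH2OH) → 4.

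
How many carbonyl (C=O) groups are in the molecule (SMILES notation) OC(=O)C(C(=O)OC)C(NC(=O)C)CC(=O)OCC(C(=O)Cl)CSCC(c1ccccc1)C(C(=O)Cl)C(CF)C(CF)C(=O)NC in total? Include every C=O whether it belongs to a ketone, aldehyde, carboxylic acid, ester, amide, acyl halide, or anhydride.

HOOC: carboxylic acid, 1 C=O (running total 1).
CH(COOCH3): ester, 1 C=O (running total 2).
CH(NHCOCH3): amide, 1 C=O (running total 3).
CH2COOCH2: ester, 1 C=O (running total 4).
CH(COCl): acyl halide, 1 C=O (running total 5).
CH(COCl): acyl halide, 1 C=O (running total 6).
CONHCH3: amide, 1 C=O (running total 7).

7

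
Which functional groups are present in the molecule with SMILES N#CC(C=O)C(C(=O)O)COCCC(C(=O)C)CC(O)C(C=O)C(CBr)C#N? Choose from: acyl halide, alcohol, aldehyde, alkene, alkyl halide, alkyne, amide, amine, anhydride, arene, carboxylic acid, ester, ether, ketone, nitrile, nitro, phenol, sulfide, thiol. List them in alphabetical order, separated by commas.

alcohol, aldehyde, alkyl halide, carboxylic acid, ether, ketone, nitrile

Taking each segment in turn:
  N≡C: N≡C–: carbon triple-bonded to nitrogen → nitrile.
  CH(CHO): pendant –CHO: carbonyl C bonded to C and H → aldehyde.
  CH(COOH): pendant –COOH: carbonyl C bonded to C and –OH → carboxylic acid.
  CH2OCH2: C–O–C with sp³ carbons on both sides and no adjacent C=O → ether.
  CH(COCH3): pendant –COCH3: carbonyl C bonded to two carbons → ketone.
  CH(OH): –OH on an sp³ carbon → alcohol (secondary).
  CH(CHO): pendant –CHO: carbonyl C bonded to C and H → aldehyde.
  CH(CH2Br): pendant –CH2X: halogen on sp³ carbon → alkyl halide.
  CN: –C≡N: carbon triple-bonded to nitrogen → nitrile.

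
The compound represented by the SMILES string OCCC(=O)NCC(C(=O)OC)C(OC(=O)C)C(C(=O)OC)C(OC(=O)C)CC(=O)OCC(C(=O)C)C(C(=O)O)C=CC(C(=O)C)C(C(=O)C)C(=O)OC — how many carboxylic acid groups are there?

1

HO– on an sp³ carbon → alcohol.
–C(=O)–N– linkage → amide (the N is not an amine).
pendant –COOCH3: carbonyl C bonded to C and –OCH3 → ester.
pendant –OC(=O)CH3: an acyloxy group → ester.
pendant –COOCH3: carbonyl C bonded to C and –OCH3 → ester.
pendant –OC(=O)CH3: an acyloxy group → ester.
–C(=O)–O–C with C on the carbonyl side → ester.
pendant –COCH3: carbonyl C bonded to two carbons → ketone.
pendant –COOH: carbonyl C bonded to C and –OH → carboxylic acid.
C=C double bond → alkene.
pendant –COCH3: carbonyl C bonded to two carbons → ketone.
pendant –COCH3: carbonyl C bonded to two carbons → ketone.
–C(=O)OCH3: carbonyl C bonded to C and to –OCH3 → ester (not ketone + ether).
Carboxylic acid appears at: CH(COOH) → 1.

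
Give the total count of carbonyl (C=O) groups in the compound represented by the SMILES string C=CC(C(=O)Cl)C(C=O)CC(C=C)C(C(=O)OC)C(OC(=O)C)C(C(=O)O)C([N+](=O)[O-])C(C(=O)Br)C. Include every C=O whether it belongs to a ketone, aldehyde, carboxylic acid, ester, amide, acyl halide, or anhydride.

6

CH(COCl): acyl halide, 1 C=O (running total 1).
CH(CHO): aldehyde, 1 C=O (running total 2).
CH(COOCH3): ester, 1 C=O (running total 3).
CH(OCOCH3): ester, 1 C=O (running total 4).
CH(COOH): carboxylic acid, 1 C=O (running total 5).
CH(COBr): acyl halide, 1 C=O (running total 6).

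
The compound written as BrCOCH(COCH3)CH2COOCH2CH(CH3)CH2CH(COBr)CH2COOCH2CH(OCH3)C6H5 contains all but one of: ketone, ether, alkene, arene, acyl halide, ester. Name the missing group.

alkene

ketone: present (CH(COCH3) — pendant –COCH3: carbonyl C bonded to two carbons → ketone).
ether: present (CH(OCH3) — pendant –OCH3: C–O–C with sp³ C, no adjacent C=O → ether).
acyl halide: present (BrCO — –C(=O)Br: carbonyl C bonded to C and to a halogen → acyl halide (not alkyl halide)).
arene: present (C6H5 — –C6H5 phenyl ring → arene).
ester: present (CH2COOCH2 — –C(=O)–O–C with C on the carbonyl side → ester).
alkene: absent. In C6H5, the C=C units are part of an aromatic ring, which is an arene, not an isolated alkene.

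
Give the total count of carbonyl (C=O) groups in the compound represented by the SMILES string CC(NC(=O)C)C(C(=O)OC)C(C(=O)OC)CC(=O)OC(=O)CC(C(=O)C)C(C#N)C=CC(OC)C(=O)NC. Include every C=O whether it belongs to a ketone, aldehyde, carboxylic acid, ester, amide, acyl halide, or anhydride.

7

CH(NHCOCH3): amide, 1 C=O (running total 1).
CH(COOCH3): ester, 1 C=O (running total 2).
CH(COOCH3): ester, 1 C=O (running total 3).
CH2CO-O-COCH2: anhydride, 2 C=O (running total 5).
CH(COCH3): ketone, 1 C=O (running total 6).
CONHCH3: amide, 1 C=O (running total 7).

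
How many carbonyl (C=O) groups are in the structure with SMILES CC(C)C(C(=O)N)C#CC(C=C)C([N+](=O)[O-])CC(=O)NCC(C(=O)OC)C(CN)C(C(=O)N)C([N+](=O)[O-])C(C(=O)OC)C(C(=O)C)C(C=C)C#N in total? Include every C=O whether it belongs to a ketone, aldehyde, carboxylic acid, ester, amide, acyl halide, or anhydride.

6

CH(CONH2): amide, 1 C=O (running total 1).
CH2CONHCH2: amide, 1 C=O (running total 2).
CH(COOCH3): ester, 1 C=O (running total 3).
CH(CONH2): amide, 1 C=O (running total 4).
CH(COOCH3): ester, 1 C=O (running total 5).
CH(COCH3): ketone, 1 C=O (running total 6).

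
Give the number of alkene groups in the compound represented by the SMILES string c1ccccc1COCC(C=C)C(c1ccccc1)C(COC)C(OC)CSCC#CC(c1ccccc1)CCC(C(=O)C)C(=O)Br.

1

Taking each segment in turn:
  C6H5: C6H5– phenyl ring → arene.
  CH2OCH2: C–O–C with sp³ carbons on both sides and no adjacent C=O → ether.
  CH(CH=CH2): pendant –CH=CH2: C=C double bond → alkene.
  CH(C6H5): pendant –C6H5: benzene ring → arene.
  CH(CH2OCH3): pendant –CH2OCH3: C–O–C linkage → ether.
  CH(OCH3): pendant –OCH3: C–O–C with sp³ C, no adjacent C=O → ether.
  CH2SCH2: C–S–C linkage → sulfide (thioether).
  C≡C: C≡C triple bond → alkyne.
  CH(C6H5): pendant –C6H5: benzene ring → arene.
  CH(COCH3): pendant –COCH3: carbonyl C bonded to two carbons → ketone.
  COBr: –C(=O)Br: carbonyl C bonded to C and to a halogen → acyl halide (not alkyl halide).
Alkene appears at: CH(CH=CH2) → 1.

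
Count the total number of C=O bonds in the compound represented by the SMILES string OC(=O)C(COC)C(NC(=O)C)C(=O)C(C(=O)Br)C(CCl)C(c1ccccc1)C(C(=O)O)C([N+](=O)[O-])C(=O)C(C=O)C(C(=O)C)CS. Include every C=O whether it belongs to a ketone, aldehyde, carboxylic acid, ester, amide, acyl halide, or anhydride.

HOOC: carboxylic acid, 1 C=O (running total 1).
CH(NHCOCH3): amide, 1 C=O (running total 2).
CO: ketone, 1 C=O (running total 3).
CH(COBr): acyl halide, 1 C=O (running total 4).
CH(COOH): carboxylic acid, 1 C=O (running total 5).
CO: ketone, 1 C=O (running total 6).
CH(CHO): aldehyde, 1 C=O (running total 7).
CH(COCH3): ketone, 1 C=O (running total 8).

8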